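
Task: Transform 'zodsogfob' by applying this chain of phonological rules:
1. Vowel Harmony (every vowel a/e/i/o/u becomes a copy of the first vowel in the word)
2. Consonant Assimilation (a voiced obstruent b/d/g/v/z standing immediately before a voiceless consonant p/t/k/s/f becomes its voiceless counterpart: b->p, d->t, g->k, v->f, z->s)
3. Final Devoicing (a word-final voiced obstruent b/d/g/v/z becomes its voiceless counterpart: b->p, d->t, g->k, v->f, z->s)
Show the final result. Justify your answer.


Starting form: 'zodsogfob'
Rule 1: Vowel Harmony: all vowels already match. No change.
Rule 2: Consonant Assimilation: voiced obstruent before voiceless consonant becomes voiceless ('ds' -> 'ts', 'gf' -> 'kf'). 'zodsogfob' -> 'zotsokfob'
Rule 3: Final Devoicing: word-final voiced obstruent 'b' becomes voiceless 'p'. 'zotsokfob' -> 'zotsokfop'
Final form: 'zotsokfop'

zotsokfop


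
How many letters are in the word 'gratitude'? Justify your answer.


Spell out 'gratitude' and number each letter: g(1), r(2), a(3), t(4), i(5), t(6), u(7), d(8), e(9). Total: 9 letters.

9


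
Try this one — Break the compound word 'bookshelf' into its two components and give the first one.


Split 'bookshelf' into 'book' + 'shelf'. The first part is 'book'.

book


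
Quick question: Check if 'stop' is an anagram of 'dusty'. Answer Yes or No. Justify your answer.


Sorted letters of 'stop': 'opst'
Sorted letters of 'dusty': 'dstuy'
They do not match.

No


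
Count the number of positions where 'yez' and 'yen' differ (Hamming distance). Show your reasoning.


Alignment:
Position 1: 'y' vs 'y' = match
Position 2: 'e' vs 'e' = match
Position 3: 'z' vs 'n' = DIFFER
Total differences: 1

1


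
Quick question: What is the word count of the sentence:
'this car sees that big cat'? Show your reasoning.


Split into words: this | car | sees | that | big | cat = 6 words.

6


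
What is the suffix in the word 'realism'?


The word 'realism' = 'real' (root) + '-ism' (suffix). The suffix is '-ism'.

ism


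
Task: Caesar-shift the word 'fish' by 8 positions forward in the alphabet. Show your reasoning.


Shift each letter by 8: f -> n, i -> q, s -> a, h -> p. Result: 'nqap'.

nqap


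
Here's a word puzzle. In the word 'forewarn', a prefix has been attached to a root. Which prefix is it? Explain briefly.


The word 'forewarn' = 'fore' (prefix) + 'warn' (root). The prefix is 'fore'.

fore


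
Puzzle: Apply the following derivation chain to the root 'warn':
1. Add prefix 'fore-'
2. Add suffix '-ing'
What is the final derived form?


Step 1: Add prefix 'fore-' to 'warn' = 'forewarn'
Step 2: Add suffix '-ing' to 'forewarn' = 'forewarning'

forewarning


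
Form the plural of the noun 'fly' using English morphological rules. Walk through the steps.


Apply rule: Change -y to -ies (consonant + y). 'fly' becomes 'flies'.

flies


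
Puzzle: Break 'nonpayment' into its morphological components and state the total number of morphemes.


Step 1: Identify prefix: 'non' (meaning: not)
Step 2: Identify root: 'pay'
Step 3: Identify suffix(es): 'ment'
Decomposition: non- (prefix: not) + pay (root) + -ment (suffix: action/result)
Total morphemes: 3

3 morphemes (non- (prefix: not) + pay (root) + -ment (suffix: action/result))


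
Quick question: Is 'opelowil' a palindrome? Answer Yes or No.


Forward: 'opelowil'
Reversed: 'liwolepo'
They differ.

No


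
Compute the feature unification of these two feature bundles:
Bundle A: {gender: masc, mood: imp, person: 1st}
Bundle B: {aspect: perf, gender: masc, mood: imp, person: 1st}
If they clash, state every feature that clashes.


Compare features:
aspect: A=_ vs B=perf -> unified: perf
gender: A=masc vs B=masc -> unified: masc
mood: A=imp vs B=imp -> unified: imp
person: A=1st vs B=1st -> unified: 1st
No clashes found.

Unified: {aspect: perf, gender: masc, mood: imp, person: 1st}


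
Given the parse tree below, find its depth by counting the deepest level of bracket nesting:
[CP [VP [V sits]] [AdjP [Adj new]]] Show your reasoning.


Count bracket nesting levels:
'[' at pos 0: depth = 1
'[' at pos 4: depth = 2
'[' at pos 8: depth = 3
'[' at pos 18: depth = 2
'[' at pos 24: depth = 3
Maximum depth reached: 3

3


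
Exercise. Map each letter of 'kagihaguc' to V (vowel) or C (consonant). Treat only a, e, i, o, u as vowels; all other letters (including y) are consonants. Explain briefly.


Letter mapping: k = C, a = V, g = C, i = V, h = C, a = V, g = C, u = V, c = C.

CVCVCVCVC


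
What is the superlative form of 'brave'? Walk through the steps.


Apply superlative formation (ends in e: add -st): 'brave' -> 'bravest'.

bravest


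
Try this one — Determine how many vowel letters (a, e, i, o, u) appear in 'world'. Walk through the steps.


Vowels in 'world': o = 1 vowels.

1


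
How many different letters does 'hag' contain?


Unique letters in 'hag': {a, g, h} = 3 distinct letters.

3


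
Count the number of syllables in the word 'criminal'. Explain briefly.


Break 'criminal' into syllables: crim-i-nal -> crim | i | nal = 3 syllables

3 syllables


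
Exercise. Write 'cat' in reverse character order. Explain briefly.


Reverse 'cat' character by character: 'tac'.

tac


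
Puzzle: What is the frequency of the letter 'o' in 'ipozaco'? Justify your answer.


Letter 'o' in 'ipozaco': found at position(s) 3, 7 = 2 occurrence(s).

2


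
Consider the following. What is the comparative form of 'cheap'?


Apply comparative formation (add -er): 'cheap' -> 'cheaper'.

cheaper


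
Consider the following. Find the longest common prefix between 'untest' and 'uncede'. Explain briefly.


Compare from the start: 2 characters match: 'un'. Mismatch at position 3: 't' vs 'c'.

un


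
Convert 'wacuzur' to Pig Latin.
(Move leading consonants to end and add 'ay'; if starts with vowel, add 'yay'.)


'wacuzur': move consonant cluster 'w' to end and add 'ay': 'acuzurway'.

acuzurway


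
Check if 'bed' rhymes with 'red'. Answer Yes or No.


Rime (stressed vowel + following sounds) of 'bed': -ed = /ɛd/
Rime of 'red': -ed = /ɛd/
/ɛd/ and /ɛd/ are the same ending sound, so the words rhyme.

Yes


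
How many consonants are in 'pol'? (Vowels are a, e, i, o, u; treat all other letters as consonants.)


Consonants in 'pol': p, l = 2 consonants.

2


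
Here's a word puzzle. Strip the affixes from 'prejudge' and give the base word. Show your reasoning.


Remove prefix 'pre' from 'prejudge' to get root 'judge'.

judge


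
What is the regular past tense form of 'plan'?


Apply rule: Double final consonant and add -ed. 'plan' becomes 'planned'.

planned


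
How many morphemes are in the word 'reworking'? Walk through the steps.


Decomposition: re- (prefix) + work (root) + -ing (suffix) = 3 morpheme(s)

3 morphemes


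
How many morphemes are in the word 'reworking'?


Decomposition: re- (prefix) + work (root) + -ing (suffix) = 3 morpheme(s)

3 morphemes


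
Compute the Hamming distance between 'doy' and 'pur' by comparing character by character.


Alignment:
Position 1: 'd' vs 'p' = DIFFER
Position 2: 'o' vs 'u' = DIFFER
Position 3: 'y' vs 'r' = DIFFER
Total differences: 3

3


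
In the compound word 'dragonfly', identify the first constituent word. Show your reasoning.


Split 'dragonfly' into 'dragon' + 'fly'. The first part is 'dragon'.

dragon


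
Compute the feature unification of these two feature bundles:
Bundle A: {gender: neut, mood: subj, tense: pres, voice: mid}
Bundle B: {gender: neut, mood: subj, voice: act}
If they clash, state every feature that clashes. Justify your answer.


Compare features:
gender: A=neut vs B=neut -> unified: neut
mood: A=subj vs B=subj -> unified: subj
tense: A=pres vs B=_ -> unified: pres
voice: A=mid vs B=act -> CLASH
Clash detected on feature 'voice' (mid vs act); unification fails.

CLASH on 'voice' (mid vs act)


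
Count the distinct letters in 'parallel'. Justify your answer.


Unique letters in 'parallel': {a, e, l, p, r} = 5 distinct letters.

5


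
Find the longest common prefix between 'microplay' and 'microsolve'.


Compare from the start: 5 characters match: 'micro'. Mismatch at position 6: 'p' vs 's'.

micro


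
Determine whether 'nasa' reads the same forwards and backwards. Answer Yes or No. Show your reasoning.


Forward: 'nasa'
Reversed: 'asan'
They differ.

No


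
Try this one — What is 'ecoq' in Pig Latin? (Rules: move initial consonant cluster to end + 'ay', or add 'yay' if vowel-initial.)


'ecoq' starts with a vowel, so add 'yay': 'ecoqyay'.

ecoqyay


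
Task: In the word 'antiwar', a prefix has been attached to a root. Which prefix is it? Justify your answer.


The word 'antiwar' = 'anti' (prefix) + 'war' (root). The prefix is 'anti'.

anti


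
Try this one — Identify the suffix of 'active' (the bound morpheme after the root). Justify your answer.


The word 'active' = 'act' (root) + '-ive' (suffix). The suffix is '-ive'.

ive


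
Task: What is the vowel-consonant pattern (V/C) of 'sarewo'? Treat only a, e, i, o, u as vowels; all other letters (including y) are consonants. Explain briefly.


Letter mapping: s = C, a = V, r = C, e = V, w = C, o = V.

CVCVCV


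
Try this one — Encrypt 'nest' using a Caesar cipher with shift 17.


Shift each letter by 17: n -> e, e -> v, s -> j, t -> k. Result: 'evjk'.

evjk


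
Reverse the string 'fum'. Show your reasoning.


Reverse 'fum' character by character: 'muf'.

muf


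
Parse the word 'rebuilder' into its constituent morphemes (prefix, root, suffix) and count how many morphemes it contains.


Step 1: Identify prefix: 're' (meaning: again)
Step 2: Identify root: 'build'
Step 3: Identify suffix(es): 'er'
Decomposition: re- (prefix: again) + build (root) + -er (suffix: one who)
Total morphemes: 3

3 morphemes (re- (prefix: again) + build (root) + -er (suffix: one who))


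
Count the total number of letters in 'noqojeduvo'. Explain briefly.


Spell out 'noqojeduvo' and number each letter: n(1), o(2), q(3), o(4), j(5), e(6), d(7), u(8), v(9), o(10). Total: 10 letters.

10


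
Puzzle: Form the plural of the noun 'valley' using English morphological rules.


Apply rule: Add -s. 'valley' becomes 'valleys'.

valleys


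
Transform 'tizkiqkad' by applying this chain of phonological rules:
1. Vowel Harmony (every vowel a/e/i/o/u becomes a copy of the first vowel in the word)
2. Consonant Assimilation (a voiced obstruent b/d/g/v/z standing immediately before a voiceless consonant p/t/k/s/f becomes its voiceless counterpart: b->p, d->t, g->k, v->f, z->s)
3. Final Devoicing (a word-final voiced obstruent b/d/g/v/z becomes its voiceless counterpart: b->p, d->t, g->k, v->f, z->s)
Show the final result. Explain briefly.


Starting form: 'tizkiqkad'
Rule 1: Vowel Harmony: all vowels become 'i' (matching first vowel). 'tizkiqkad' -> 'tizkiqkid'
Rule 2: Consonant Assimilation: voiced obstruent before voiceless consonant becomes voiceless ('zk' -> 'sk'). 'tizkiqkid' -> 'tiskiqkid'
Rule 3: Final Devoicing: word-final voiced obstruent 'd' becomes voiceless 't'. 'tiskiqkid' -> 'tiskiqkit'
Final form: 'tiskiqkit'

tiskiqkit


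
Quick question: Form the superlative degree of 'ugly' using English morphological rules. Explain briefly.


Apply superlative formation (consonant + y: change y to i, add -est): 'ugly' -> 'ugliest'.

ugliest


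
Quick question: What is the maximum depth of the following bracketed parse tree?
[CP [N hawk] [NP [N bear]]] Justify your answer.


Count bracket nesting levels:
'[' at pos 0: depth = 1
'[' at pos 4: depth = 2
'[' at pos 13: depth = 2
'[' at pos 17: depth = 3
Maximum depth reached: 3

3


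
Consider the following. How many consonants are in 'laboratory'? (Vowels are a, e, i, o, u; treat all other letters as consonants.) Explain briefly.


Consonants in 'laboratory': l, b, r, t, r, y = 6 consonants.

6


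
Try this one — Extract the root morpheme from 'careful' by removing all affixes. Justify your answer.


Remove suffix '-ful' from 'careful' to get root 'care'.

care


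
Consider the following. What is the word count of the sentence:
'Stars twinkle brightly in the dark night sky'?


Split into words: Stars | twinkle | brightly | in | the | dark | night | sky = 8 words.

8


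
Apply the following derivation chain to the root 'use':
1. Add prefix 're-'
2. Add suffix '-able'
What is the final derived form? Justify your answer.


Step 1: Add prefix 're-' to 'use' = 'reuse'
Step 2: Add suffix '-able' to 'reuse' = 'reusable'

reusable


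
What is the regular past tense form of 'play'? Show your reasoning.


Apply rule: Add -ed. 'play' becomes 'played'.

played


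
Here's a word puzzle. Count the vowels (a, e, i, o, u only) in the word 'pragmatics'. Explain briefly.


Vowels in 'pragmatics': a, a, i = 3 vowels.

3


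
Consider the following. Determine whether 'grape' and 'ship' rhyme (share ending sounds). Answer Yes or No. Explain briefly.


Rime (stressed vowel + following sounds) of 'grape': -ape = /eɪp/
Rime of 'ship': -ip = /ɪp/
/eɪp/ and /ɪp/ are different ending sounds, so the words do not rhyme.

No


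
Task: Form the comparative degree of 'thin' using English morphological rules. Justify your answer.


Apply comparative formation (double final consonant, add -er): 'thin' -> 'thinner'.

thinner


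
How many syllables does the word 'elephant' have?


Break 'elephant' into syllables: el-e-phant -> el | e | phant = 3 syllables

3 syllables


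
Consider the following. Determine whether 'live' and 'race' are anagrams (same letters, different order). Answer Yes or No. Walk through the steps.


Sorted letters of 'live': 'eilv'
Sorted letters of 'race': 'acer'
They do not match.

No


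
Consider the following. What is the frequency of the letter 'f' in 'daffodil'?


Letter 'f' in 'daffodil': found at position(s) 3, 4 = 2 occurrence(s).

2


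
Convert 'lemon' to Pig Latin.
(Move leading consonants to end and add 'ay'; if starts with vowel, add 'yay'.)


'lemon': move consonant cluster 'l' to end and add 'ay': 'emonlay'.

emonlay


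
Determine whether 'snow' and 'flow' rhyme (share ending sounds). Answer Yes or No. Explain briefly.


Rime (stressed vowel + following sounds) of 'snow': -ow = /oʊ/
Rime of 'flow': -ow = /oʊ/
/oʊ/ and /oʊ/ are the same ending sound, so the words rhyme.

Yes


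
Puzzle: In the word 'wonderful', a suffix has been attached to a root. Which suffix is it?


The word 'wonderful' = 'wonder' (root) + '-ful' (suffix). The suffix is '-ful'.

ful


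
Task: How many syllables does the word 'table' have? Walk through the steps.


Break 'table' into syllables: ta-ble -> ta | ble = 2 syllables

2 syllables


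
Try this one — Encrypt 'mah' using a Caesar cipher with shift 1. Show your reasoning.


Shift each letter by 1: m -> n, a -> b, h -> i. Result: 'nbi'.

nbi


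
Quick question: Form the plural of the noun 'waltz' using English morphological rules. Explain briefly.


Apply rule: Add -es (sibilant/fricative ending). 'waltz' becomes 'waltzes'.

waltzes


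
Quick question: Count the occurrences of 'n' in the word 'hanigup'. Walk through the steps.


Letter 'n' in 'hanigup': found at position(s) 3 = 1 occurrence(s).

1


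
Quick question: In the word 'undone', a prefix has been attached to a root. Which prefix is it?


The word 'undone' = 'un' (prefix) + 'done' (root). The prefix is 'un'.

un


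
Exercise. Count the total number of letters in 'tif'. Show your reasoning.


Spell out 'tif' and number each letter: t(1), i(2), f(3). Total: 3 letters.

3


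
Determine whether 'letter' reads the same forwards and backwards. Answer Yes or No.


Forward: 'letter'
Reversed: 'rettel'
They differ.

No


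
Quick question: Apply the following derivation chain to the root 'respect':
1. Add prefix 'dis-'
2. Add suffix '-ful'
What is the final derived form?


Step 1: Add prefix 'dis-' to 'respect' = 'disrespect'
Step 2: Add suffix '-ful' to 'disrespect' = 'disrespectful'

disrespectful


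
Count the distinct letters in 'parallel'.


Unique letters in 'parallel': {a, e, l, p, r} = 5 distinct letters.

5


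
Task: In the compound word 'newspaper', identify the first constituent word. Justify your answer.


Split 'newspaper' into 'news' + 'paper'. The first part is 'news'.

news


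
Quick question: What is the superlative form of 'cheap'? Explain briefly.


Apply superlative formation (add -est): 'cheap' -> 'cheapest'.

cheapest


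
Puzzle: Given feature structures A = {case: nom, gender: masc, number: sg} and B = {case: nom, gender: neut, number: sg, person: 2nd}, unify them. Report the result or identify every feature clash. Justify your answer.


Compare features:
case: A=nom vs B=nom -> unified: nom
gender: A=masc vs B=neut -> CLASH
number: A=sg vs B=sg -> unified: sg
person: A=_ vs B=2nd -> unified: 2nd
Clash detected on feature 'gender' (masc vs neut); unification fails.

CLASH on 'gender' (masc vs neut)


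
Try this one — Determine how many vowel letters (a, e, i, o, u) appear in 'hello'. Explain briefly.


Vowels in 'hello': e, o = 2 vowels.

2


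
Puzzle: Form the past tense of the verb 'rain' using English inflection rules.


Apply rule: Add -ed. 'rain' becomes 'rained'.

rained


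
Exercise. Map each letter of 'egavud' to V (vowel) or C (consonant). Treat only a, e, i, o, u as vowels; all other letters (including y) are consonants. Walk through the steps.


Letter mapping: e = V, g = C, a = V, v = C, u = V, d = C.

VCVCVC


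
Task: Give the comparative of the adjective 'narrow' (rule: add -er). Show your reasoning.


Apply comparative formation (add -er): 'narrow' -> 'narrower'.

narrower


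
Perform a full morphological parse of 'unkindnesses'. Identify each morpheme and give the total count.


Step 1: Identify prefix: 'un' (meaning: not/reverse)
Step 2: Identify root: 'kind'
Step 3: Identify suffix(es): 'ness, es'
Decomposition: un- (prefix: not/reverse) + kind (root) + -ness (suffix: state of) + -es (plural)
Total morphemes: 4

4 morphemes (un- (prefix: not/reverse) + kind (root) + -ness (suffix: state of) + -es (plural))


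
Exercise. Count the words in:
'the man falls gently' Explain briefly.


Split into words: the | man | falls | gently = 4 words.

4


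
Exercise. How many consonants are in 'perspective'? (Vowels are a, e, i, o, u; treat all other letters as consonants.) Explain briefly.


Consonants in 'perspective': p, r, s, p, c, t, v = 7 consonants.

7


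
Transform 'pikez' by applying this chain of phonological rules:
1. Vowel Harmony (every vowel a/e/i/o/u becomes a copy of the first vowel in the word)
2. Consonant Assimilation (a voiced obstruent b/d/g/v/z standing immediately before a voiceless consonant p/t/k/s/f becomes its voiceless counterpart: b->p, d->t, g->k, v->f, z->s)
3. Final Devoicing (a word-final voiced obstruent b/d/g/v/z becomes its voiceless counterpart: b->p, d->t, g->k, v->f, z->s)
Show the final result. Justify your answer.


Starting form: 'pikez'
Rule 1: Vowel Harmony: all vowels become 'i' (matching first vowel). 'pikez' -> 'pikiz'
Rule 2: Consonant Assimilation: no voiced obstruent (b/d/g/v/z) stands immediately before a voiceless consonant (p/t/k/s/f). No change.
Rule 3: Final Devoicing: word-final voiced obstruent 'z' becomes voiceless 's'. 'pikiz' -> 'pikis'
Final form: 'pikis'

pikis


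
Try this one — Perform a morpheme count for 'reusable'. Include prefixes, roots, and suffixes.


Decomposition: re- (prefix) + use (root) + -able (suffix) = 3 morpheme(s)

3 morphemes


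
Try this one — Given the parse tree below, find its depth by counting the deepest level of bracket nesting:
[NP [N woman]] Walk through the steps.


Count bracket nesting levels:
'[' at pos 0: depth = 1
'[' at pos 4: depth = 2
Maximum depth reached: 2

2


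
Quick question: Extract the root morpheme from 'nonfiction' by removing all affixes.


Remove prefix 'non' from 'nonfiction' to get root 'fiction'.

fiction


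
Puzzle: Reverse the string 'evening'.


Reverse 'evening' character by character: 'gnineve'.

gnineve


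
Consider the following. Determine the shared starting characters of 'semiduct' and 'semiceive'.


Compare from the start: 4 characters match: 'semi'. Mismatch at position 5: 'd' vs 'c'.

semi


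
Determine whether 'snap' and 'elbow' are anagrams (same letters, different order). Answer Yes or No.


Sorted letters of 'snap': 'anps'
Sorted letters of 'elbow': 'below'
They do not match.

No


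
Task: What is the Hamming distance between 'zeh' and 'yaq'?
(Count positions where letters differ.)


Alignment:
Position 1: 'z' vs 'y' = DIFFER
Position 2: 'e' vs 'a' = DIFFER
Position 3: 'h' vs 'q' = DIFFER
Total differences: 3

3


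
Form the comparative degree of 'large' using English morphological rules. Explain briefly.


Apply comparative formation (ends in e: add -r): 'large' -> 'larger'.

larger


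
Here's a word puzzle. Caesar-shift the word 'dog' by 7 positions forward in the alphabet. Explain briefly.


Shift each letter by 7: d -> k, o -> v, g -> n. Result: 'kvn'.

kvn


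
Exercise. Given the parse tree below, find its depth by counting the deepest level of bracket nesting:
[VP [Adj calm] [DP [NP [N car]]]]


Count bracket nesting levels:
'[' at pos 0: depth = 1
'[' at pos 4: depth = 2
'[' at pos 15: depth = 2
'[' at pos 19: depth = 3
'[' at pos 23: depth = 4
Maximum depth reached: 4

4


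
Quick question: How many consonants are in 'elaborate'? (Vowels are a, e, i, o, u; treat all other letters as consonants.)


Consonants in 'elaborate': l, b, r, t = 4 consonants.

4


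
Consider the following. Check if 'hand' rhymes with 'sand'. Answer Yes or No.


Rime (stressed vowel + following sounds) of 'hand': -and = /ænd/
Rime of 'sand': -and = /ænd/
/ænd/ and /ænd/ are the same ending sound, so the words rhyme.

Yes


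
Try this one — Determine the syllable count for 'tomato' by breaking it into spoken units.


Break 'tomato' into syllables: to-ma-to -> to | ma | to = 3 syllables

3 syllables


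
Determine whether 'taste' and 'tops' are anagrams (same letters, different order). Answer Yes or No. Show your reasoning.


Sorted letters of 'taste': 'aestt'
Sorted letters of 'tops': 'opst'
They do not match.

No


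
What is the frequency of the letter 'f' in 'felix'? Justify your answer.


Letter 'f' in 'felix': found at position(s) 1 = 1 occurrence(s).

1


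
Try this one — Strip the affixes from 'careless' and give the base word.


Remove suffix '-less' from 'careless' to get root 'care'.

care


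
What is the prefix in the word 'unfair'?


The word 'unfair' = 'un' (prefix) + 'fair' (root). The prefix is 'un'.

un


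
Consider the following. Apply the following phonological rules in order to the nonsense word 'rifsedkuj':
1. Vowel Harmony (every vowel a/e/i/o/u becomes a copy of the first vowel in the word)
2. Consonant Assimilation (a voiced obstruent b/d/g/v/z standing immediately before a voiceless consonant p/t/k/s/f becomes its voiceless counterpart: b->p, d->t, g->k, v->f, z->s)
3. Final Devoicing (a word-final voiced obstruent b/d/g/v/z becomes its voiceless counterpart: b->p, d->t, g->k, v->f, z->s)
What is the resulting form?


Starting form: 'rifsedkuj'
Rule 1: Vowel Harmony: all vowels become 'i' (matching first vowel). 'rifsedkuj' -> 'rifsidkij'
Rule 2: Consonant Assimilation: voiced obstruent before voiceless consonant becomes voiceless ('dk' -> 'tk'). 'rifsidkij' -> 'rifsitkij'
Rule 3: Final Devoicing: final consonant 'j' is not one of the voiced obstruents b/d/g/v/z. No change.
Final form: 'rifsitkij'

rifsitkij


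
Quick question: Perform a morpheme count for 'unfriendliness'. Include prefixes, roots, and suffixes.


Decomposition: un- (prefix) + friend (root) + -ly (suffix) + -ness (suffix) = 4 morpheme(s)

4 morphemes


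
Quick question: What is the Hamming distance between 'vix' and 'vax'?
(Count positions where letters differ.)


Alignment:
Position 1: 'v' vs 'v' = match
Position 2: 'i' vs 'a' = DIFFER
Position 3: 'x' vs 'x' = match
Total differences: 1

1


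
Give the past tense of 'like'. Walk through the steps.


Apply rule: Add -d (word ends in -e). 'like' becomes 'liked'.

liked


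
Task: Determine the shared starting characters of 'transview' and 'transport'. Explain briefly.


Compare from the start: 5 characters match: 'trans'. Mismatch at position 6: 'v' vs 'p'.

trans


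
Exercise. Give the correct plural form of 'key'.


Apply rule: Add -s. 'key' becomes 'keys'.

keys


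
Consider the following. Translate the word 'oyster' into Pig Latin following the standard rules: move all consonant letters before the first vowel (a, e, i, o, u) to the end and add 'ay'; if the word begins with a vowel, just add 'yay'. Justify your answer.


'oyster' starts with a vowel, so add 'yay': 'oysteryay'.

oysteryay


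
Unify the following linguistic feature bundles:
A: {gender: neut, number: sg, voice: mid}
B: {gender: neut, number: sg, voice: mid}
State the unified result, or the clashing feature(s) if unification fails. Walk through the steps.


Compare features:
gender: A=neut vs B=neut -> unified: neut
number: A=sg vs B=sg -> unified: sg
voice: A=mid vs B=mid -> unified: mid
No clashes found.

Unified: {gender: neut, number: sg, voice: mid}


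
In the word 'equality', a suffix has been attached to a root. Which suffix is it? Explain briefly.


The word 'equality' = 'equal' (root) + '-ity' (suffix). The suffix is '-ity'.

ity


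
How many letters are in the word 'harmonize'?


Spell out 'harmonize' and number each letter: h(1), a(2), r(3), m(4), o(5), n(6), i(7), z(8), e(9). Total: 9 letters.

9


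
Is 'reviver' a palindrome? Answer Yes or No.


Forward: 'reviver'
Reversed: 'reviver'
They are identical.

Yes


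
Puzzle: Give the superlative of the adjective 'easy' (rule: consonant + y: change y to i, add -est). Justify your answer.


Apply superlative formation (consonant + y: change y to i, add -est): 'easy' -> 'easiest'.

easiest


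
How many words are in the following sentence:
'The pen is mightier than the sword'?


Split into words: The | pen | is | mightier | than | the | sword = 7 words.

7


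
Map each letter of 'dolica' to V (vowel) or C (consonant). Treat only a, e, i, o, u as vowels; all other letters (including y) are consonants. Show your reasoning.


Letter mapping: d = C, o = V, l = C, i = V, c = C, a = V.

CVCVCV


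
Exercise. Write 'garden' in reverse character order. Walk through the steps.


Reverse 'garden' character by character: 'nedrag'.

nedrag


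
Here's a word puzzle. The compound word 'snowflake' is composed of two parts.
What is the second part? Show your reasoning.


Split 'snowflake' into 'snow' + 'flake'. The second part is 'flake'.

flake


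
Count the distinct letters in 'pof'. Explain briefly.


Unique letters in 'pof': {f, o, p} = 3 distinct letters.

3


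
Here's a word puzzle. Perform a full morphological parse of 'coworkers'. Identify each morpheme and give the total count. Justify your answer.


Step 1: Identify prefix: 'co' (meaning: together)
Step 2: Identify root: 'work'
Step 3: Identify suffix(es): 'er, s'
Decomposition: co- (prefix: together) + work (root) + -er (suffix: one who) + -s (plural)
Total morphemes: 4

4 morphemes (co- (prefix: together) + work (root) + -er (suffix: one who) + -s (plural))


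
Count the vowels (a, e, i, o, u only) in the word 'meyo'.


Vowels in 'meyo': e, o = 2 vowels.

2


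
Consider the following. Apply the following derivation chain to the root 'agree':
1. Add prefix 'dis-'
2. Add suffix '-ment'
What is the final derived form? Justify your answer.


Step 1: Add prefix 'dis-' to 'agree' = 'disagree'
Step 2: Add suffix '-ment' to 'disagree' = 'disagreement'

disagreement


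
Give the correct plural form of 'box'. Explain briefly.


Apply rule: Add -es (sibilant/fricative ending). 'box' becomes 'boxes'.

boxes


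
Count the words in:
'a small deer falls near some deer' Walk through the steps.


Split into words: a | small | deer | falls | near | some | deer = 7 words.

7


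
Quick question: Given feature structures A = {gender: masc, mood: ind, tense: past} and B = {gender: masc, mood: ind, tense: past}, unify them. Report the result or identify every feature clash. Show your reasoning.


Compare features:
gender: A=masc vs B=masc -> unified: masc
mood: A=ind vs B=ind -> unified: ind
tense: A=past vs B=past -> unified: past
No clashes found.

Unified: {gender: masc, mood: ind, tense: past}


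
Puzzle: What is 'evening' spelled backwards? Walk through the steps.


Reverse 'evening' character by character: 'gnineve'.

gnineve


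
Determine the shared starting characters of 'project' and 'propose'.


Compare from the start: 3 characters match: 'pro'. Mismatch at position 4: 'j' vs 'p'.

pro


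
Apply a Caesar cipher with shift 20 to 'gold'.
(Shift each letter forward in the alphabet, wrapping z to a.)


Shift each letter by 20: g -> a, o -> i, l -> f, d -> x. Result: 'aifx'.

aifx


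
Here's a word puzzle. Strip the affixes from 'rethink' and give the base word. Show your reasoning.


Remove prefix 're' from 'rethink' to get root 'think'.

think


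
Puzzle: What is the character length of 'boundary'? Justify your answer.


Spell out 'boundary' and number each letter: b(1), o(2), u(3), n(4), d(5), a(6), r(7), y(8). Total: 8 letters.

8


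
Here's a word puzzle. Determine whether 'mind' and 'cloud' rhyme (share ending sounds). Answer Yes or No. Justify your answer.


Rime (stressed vowel + following sounds) of 'mind': -ind = /aɪnd/
Rime of 'cloud': -oud = /aʊd/
/aɪnd/ and /aʊd/ are different ending sounds, so the words do not rhyme.

No


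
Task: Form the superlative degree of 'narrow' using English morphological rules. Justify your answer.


Apply superlative formation (add -est): 'narrow' -> 'narrowest'.

narrowest


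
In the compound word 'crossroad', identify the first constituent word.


Split 'crossroad' into 'cross' + 'road'. The first part is 'cross'.

cross


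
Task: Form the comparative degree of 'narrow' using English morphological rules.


Apply comparative formation (add -er): 'narrow' -> 'narrower'.

narrower


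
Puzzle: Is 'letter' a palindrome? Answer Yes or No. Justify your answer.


Forward: 'letter'
Reversed: 'rettel'
They differ.

No


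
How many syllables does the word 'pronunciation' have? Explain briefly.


Break 'pronunciation' into syllables: pro-nun-ci-a-tion -> pro | nun | ci | a | tion = 5 syllables

5 syllables


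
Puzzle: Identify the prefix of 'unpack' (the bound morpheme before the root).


The word 'unpack' = 'un' (prefix) + 'pack' (root). The prefix is 'un'.

un


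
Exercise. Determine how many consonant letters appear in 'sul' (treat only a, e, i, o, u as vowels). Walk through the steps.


Consonants in 'sul': s, l = 2 consonants.

2


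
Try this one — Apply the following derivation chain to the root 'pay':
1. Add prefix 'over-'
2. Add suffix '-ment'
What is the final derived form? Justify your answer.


Step 1: Add prefix 'over-' to 'pay' = 'overpay'
Step 2: Add suffix '-ment' to 'overpay' = 'overpayment'

overpayment


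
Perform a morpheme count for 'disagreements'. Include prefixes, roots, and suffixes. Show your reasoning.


Decomposition: dis- (prefix) + agree (root) + -ment (suffix) + -s (plural) = 4 morpheme(s)

4 morphemes


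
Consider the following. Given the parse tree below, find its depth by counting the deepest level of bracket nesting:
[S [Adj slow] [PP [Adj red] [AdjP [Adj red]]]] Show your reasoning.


Count bracket nesting levels:
'[' at pos 0: depth = 1
'[' at pos 3: depth = 2
'[' at pos 14: depth = 2
'[' at pos 18: depth = 3
'[' at pos 28: depth = 3
'[' at pos 34: depth = 4
Maximum depth reached: 4

4


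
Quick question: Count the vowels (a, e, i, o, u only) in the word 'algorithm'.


Vowels in 'algorithm': a, o, i = 3 vowels.

3


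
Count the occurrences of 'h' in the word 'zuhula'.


Letter 'h' in 'zuhula': found at position(s) 3 = 1 occurrence(s).

1


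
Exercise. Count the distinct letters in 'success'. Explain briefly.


Unique letters in 'success': {c, e, s, u} = 4 distinct letters.

4


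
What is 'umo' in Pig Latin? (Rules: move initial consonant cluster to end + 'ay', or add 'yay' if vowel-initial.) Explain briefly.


'umo' starts with a vowel, so add 'yay': 'umoyay'.

umoyay


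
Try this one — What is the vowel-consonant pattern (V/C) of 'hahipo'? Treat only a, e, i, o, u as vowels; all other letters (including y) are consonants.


Letter mapping: h = C, a = V, h = C, i = V, p = C, o = V.

CVCVCV


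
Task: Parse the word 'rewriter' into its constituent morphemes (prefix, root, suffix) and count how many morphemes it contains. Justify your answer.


Step 1: Identify prefix: 're' (meaning: again)
Step 2: Identify root: 'write'
Step 3: Identify suffix(es): 'er'
Decomposition: re- (prefix: again) + write (root) + -er (suffix: one who)
Total morphemes: 3

3 morphemes (re- (prefix: again) + write (root) + -er (suffix: one who))


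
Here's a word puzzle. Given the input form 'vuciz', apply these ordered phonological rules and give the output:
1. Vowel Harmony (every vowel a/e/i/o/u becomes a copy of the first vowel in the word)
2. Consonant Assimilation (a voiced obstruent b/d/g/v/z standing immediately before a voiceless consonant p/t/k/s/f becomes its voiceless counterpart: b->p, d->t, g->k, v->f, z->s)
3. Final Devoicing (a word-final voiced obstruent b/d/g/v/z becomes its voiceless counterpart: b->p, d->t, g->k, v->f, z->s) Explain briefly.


Starting form: 'vuciz'
Rule 1: Vowel Harmony: all vowels become 'u' (matching first vowel). 'vuciz' -> 'vucuz'
Rule 2: Consonant Assimilation: no voiced obstruent (b/d/g/v/z) stands immediately before a voiceless consonant (p/t/k/s/f). No change.
Rule 3: Final Devoicing: word-final voiced obstruent 'z' becomes voiceless 's'. 'vucuz' -> 'vucus'
Final form: 'vucus'

vucus


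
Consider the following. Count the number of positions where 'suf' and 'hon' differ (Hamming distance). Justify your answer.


Alignment:
Position 1: 's' vs 'h' = DIFFER
Position 2: 'u' vs 'o' = DIFFER
Position 3: 'f' vs 'n' = DIFFER
Total differences: 3

3


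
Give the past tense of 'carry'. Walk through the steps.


Apply rule: Change -y to -ied. 'carry' becomes 'carried'.

carried


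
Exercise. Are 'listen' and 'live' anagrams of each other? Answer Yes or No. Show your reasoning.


Sorted letters of 'listen': 'eilnst'
Sorted letters of 'live': 'eilv'
They do not match.

No


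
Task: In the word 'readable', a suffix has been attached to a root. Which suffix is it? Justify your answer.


The word 'readable' = 'read' (root) + '-able' (suffix). The suffix is '-able'.

able


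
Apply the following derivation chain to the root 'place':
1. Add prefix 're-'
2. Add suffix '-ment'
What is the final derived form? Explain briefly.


Step 1: Add prefix 're-' to 'place' = 'replace'
Step 2: Add suffix '-ment' to 'replace' = 'replacement'

replacement


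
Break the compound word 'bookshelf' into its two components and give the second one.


Split 'bookshelf' into 'book' + 'shelf'. The second part is 'shelf'.

shelf


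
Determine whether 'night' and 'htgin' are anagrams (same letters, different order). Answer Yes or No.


Sorted letters of 'night': 'ghint'
Sorted letters of 'htgin': 'ghint'
They match.

Yes


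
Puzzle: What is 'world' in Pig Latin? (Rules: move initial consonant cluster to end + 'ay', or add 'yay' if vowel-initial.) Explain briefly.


'world': move consonant cluster 'w' to end and add 'ay': 'orldway'.

orldway


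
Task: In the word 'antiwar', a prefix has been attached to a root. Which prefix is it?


The word 'antiwar' = 'anti' (prefix) + 'war' (root). The prefix is 'anti'.

anti


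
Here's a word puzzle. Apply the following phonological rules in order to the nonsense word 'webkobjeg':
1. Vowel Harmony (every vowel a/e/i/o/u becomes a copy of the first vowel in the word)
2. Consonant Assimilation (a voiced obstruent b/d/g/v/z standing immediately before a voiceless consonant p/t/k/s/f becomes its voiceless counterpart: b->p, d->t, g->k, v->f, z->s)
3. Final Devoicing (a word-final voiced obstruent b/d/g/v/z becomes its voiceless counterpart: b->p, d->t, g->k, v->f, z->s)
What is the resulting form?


Starting form: 'webkobjeg'
Rule 1: Vowel Harmony: all vowels become 'e' (matching first vowel). 'webkobjeg' -> 'webkebjeg'
Rule 2: Consonant Assimilation: voiced obstruent before voiceless consonant becomes voiceless ('bk' -> 'pk'). 'webkebjeg' -> 'wepkebjeg'
Rule 3: Final Devoicing: word-final voiced obstruent 'g' becomes voiceless 'k'. 'wepkebjeg' -> 'wepkebjek'
Final form: 'wepkebjek'

wepkebjek


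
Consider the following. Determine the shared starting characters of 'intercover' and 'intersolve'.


Compare from the start: 5 characters match: 'inter'. Mismatch at position 6: 'c' vs 's'.

inter


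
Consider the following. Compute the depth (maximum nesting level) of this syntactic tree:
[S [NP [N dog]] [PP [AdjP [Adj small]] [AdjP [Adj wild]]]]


Count bracket nesting levels:
'[' at pos 0: depth = 1
'[' at pos 3: depth = 2
'[' at pos 7: depth = 3
'[' at pos 16: depth = 2
'[' at pos 20: depth = 3
'[' at pos 26: depth = 4
'[' at pos 39: depth = 3
'[' at pos 45: depth = 4
Maximum depth reached: 4

4


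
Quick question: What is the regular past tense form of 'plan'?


Apply rule: Double final consonant and add -ed. 'plan' becomes 'planned'.

planned


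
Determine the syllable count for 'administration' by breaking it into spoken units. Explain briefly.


Break 'administration' into syllables: ad-min-is-tra-tion -> ad | min | is | tra | tion = 5 syllables

5 syllables


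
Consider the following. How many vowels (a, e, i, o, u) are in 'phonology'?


Vowels in 'phonology': o, o, o = 3 vowels.

3


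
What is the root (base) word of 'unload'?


Remove prefix 'un' from 'unload' to get root 'load'.

load


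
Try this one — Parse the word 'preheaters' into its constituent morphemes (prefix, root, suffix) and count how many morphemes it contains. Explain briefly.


Step 1: Identify prefix: 'pre' (meaning: before)
Step 2: Identify root: 'heat'
Step 3: Identify suffix(es): 'er, s'
Decomposition: pre- (prefix: before) + heat (root) + -er (suffix: one who) + -s (plural)
Total morphemes: 4

4 morphemes (pre- (prefix: before) + heat (root) + -er (suffix: one who) + -s (plural))


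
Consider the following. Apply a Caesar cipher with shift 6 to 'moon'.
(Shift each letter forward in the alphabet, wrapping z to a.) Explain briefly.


Shift each letter by 6: m -> s, o -> u, o -> u, n -> t. Result: 'suut'.

suut


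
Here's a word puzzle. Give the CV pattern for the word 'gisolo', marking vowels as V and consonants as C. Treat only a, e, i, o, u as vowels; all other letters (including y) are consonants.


Letter mapping: g = C, i = V, s = C, o = V, l = C, o = V.

CVCVCV


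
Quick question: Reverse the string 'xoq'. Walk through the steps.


Reverse 'xoq' character by character: 'qox'.

qox


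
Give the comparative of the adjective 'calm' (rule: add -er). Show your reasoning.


Apply comparative formation (add -er): 'calm' -> 'calmer'.

calmer
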